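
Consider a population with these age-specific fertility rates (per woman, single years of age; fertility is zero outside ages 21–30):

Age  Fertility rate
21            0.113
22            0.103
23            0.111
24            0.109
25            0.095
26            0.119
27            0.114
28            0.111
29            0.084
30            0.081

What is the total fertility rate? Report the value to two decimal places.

1.04

Sum of ASFRs = 0.113 + 0.103 + 0.111 + 0.109 + 0.095 + 0.119 + 0.114 + 0.111 + 0.084 + 0.081 = 1.040
TFR = 1.04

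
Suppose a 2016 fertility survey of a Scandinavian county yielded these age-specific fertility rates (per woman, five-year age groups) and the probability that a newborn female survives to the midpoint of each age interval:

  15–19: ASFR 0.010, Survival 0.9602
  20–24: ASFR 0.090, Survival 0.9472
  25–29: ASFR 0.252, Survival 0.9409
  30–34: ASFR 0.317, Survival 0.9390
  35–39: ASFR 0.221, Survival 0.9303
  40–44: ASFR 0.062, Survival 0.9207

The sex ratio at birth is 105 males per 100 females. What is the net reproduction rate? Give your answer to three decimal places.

2.176

Proportion female at birth = 100 / (100 + 105) = 0.48780.
Weighting each age-specific rate by interval width and survival:
  15–19: 5 × 0.010 × 0.9602 = 0.04801
  20–24: 5 × 0.090 × 0.9472 = 0.42624
  25–29: 5 × 0.252 × 0.9409 = 1.18553
  30–34: 5 × 0.317 × 0.9390 = 1.48832
  35–39: 5 × 0.221 × 0.9303 = 1.02798
  40–44: 5 × 0.062 × 0.9207 = 0.28542
Sum = 4.46150
NRR = 0.48780 × 4.46150 = 2.17632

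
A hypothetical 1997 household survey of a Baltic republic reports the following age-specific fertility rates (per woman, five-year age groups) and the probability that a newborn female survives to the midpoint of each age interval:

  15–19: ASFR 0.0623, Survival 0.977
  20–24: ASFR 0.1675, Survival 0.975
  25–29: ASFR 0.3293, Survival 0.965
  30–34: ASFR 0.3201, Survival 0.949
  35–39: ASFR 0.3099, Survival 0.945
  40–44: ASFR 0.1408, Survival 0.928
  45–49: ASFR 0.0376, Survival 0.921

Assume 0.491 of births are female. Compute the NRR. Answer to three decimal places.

Proportion female at birth = 0.491.
Each age group contributes 5 × ASFR × survival:
  15–19: 5 × 0.0623 × 0.977 = 0.30434
  20–24: 5 × 0.1675 × 0.975 = 0.81656
  25–29: 5 × 0.3293 × 0.965 = 1.58887
  30–34: 5 × 0.3201 × 0.949 = 1.51887
  35–39: 5 × 0.3099 × 0.945 = 1.46428
  40–44: 5 × 0.1408 × 0.928 = 0.65331
  45–49: 5 × 0.0376 × 0.921 = 0.17315
Sum = 6.51938
NRR = 0.491 × 6.51938 = 3.20102
With NRR above 1 the population is above replacement fertility.

3.201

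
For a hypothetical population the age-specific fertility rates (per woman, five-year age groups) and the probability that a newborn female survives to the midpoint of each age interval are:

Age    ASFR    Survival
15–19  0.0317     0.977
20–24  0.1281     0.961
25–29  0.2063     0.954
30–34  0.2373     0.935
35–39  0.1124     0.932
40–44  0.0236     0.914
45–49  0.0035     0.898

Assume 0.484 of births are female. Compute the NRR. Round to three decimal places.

Proportion female at birth = 0.484.
Each age group contributes 5 × ASFR × survival:
  15–19: 5 × 0.0317 × 0.977 = 0.15485
  20–24: 5 × 0.1281 × 0.961 = 0.61552
  25–29: 5 × 0.2063 × 0.954 = 0.98405
  30–34: 5 × 0.2373 × 0.935 = 1.10938
  35–39: 5 × 0.1124 × 0.932 = 0.52378
  40–44: 5 × 0.0236 × 0.914 = 0.10785
  45–49: 5 × 0.0035 × 0.898 = 0.01572
Sum = 3.51115
NRR = 0.484 × 3.51115 = 1.69940

1.699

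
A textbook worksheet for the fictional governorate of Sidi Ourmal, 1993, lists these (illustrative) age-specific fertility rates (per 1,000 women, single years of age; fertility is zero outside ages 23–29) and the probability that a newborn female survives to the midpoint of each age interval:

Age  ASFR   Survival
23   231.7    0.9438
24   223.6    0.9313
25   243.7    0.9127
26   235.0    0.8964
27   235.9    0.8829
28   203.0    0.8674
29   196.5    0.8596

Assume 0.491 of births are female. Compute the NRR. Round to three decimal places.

Proportion female at birth = 0.491.
Weighting each age-specific rate by interval width and survival:
  23: 1 × 231.7/1000 × 0.9438 = 0.21868
  24: 1 × 223.6/1000 × 0.9313 = 0.20824
  25: 1 × 243.7/1000 × 0.9127 = 0.22242
  26: 1 × 235.0/1000 × 0.8964 = 0.21065
  27: 1 × 235.9/1000 × 0.8829 = 0.20828
  28: 1 × 203.0/1000 × 0.8674 = 0.17608
  29: 1 × 196.5/1000 × 0.8596 = 0.16891
Sum = 1.41326
NRR = 0.491 × 1.41326 = 0.69391
NRR < 1, so the cohort does not fully replace itself.

0.694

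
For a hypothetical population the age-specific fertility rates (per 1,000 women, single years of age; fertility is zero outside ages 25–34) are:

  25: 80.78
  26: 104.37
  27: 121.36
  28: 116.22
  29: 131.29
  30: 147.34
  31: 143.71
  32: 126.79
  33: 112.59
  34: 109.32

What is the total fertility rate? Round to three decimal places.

Sum of ASFRs = 80.78 + 104.37 + 121.36 + 116.22 + 131.29 + 147.34 + 143.71 + 126.79 + 112.59 + 109.32 = 1193.77
TFR = 1193.77 / 1000 = 1.19377

1.194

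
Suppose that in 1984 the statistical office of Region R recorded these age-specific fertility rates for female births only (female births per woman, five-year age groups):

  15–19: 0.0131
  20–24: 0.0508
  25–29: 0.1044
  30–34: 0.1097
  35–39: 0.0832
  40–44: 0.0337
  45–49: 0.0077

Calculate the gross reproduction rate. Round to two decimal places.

2.01

Sum of female ASFRs = 0.0131 + 0.0508 + 0.1044 + 0.1097 + 0.0832 + 0.0337 + 0.0077 = 0.4026
GRR = 5 × 0.4026 = 2.013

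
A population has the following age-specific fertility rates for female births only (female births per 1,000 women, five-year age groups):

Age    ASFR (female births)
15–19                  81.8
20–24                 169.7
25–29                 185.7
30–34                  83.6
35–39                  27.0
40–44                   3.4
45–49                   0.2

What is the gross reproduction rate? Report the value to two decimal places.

2.76

Sum of female ASFRs = 81.8 + 169.7 + 185.7 + 83.6 + 27.0 + 3.4 + 0.2 = 551.4
GRR = 5 × 551.4 / 1000 = 2.757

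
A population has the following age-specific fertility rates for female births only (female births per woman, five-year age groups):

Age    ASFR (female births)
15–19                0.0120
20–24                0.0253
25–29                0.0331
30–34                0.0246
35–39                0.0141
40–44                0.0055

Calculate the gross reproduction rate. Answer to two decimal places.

0.57

Sum of female ASFRs = 0.0120 + 0.0253 + 0.0331 + 0.0246 + 0.0141 + 0.0055 = 0.1146
GRR = 5 × 0.1146 = 0.573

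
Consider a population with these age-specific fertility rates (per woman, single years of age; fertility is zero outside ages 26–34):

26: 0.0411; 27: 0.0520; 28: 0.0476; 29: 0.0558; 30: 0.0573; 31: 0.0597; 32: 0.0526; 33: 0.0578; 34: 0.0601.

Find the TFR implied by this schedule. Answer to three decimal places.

Sum of ASFRs = 0.0411 + 0.0520 + 0.0476 + 0.0558 + 0.0573 + 0.0597 + 0.0526 + 0.0578 + 0.0601 = 0.4840
TFR = 0.484

0.484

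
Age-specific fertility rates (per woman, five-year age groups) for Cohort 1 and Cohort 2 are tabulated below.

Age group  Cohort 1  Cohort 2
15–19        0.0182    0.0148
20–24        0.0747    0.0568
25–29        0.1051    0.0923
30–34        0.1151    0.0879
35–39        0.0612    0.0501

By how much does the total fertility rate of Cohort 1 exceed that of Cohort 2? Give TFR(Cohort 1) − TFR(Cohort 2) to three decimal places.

Cohort 1:
  Sum of ASFRs = 0.0182 + 0.0747 + 0.1051 + 0.1151 + 0.0612 = 0.3743
  TFR = 5 × 0.3743 = 1.8715
Cohort 2:
  Sum of ASFRs = 0.0148 + 0.0568 + 0.0923 + 0.0879 + 0.0501 = 0.3019
  TFR = 5 × 0.3019 = 1.5095
Difference = 1.8715 − 1.5095 = 0.362

0.362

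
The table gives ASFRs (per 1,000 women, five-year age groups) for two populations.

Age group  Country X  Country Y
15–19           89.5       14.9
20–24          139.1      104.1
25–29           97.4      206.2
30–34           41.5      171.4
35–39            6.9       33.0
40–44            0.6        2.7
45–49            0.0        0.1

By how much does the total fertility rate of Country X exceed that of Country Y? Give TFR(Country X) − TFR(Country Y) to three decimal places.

-0.787

Country X:
  Sum of ASFRs = 89.5 + 139.1 + 97.4 + 41.5 + 6.9 + 0.6 + 0.0 = 375.0
  TFR = 5 × 375.0 / 1000 = 1.875
Country Y:
  Sum of ASFRs = 14.9 + 104.1 + 206.2 + 171.4 + 33.0 + 2.7 + 0.1 = 532.4
  TFR = 5 × 532.4 / 1000 = 2.662
Difference = 1.875 − 2.662 = -0.787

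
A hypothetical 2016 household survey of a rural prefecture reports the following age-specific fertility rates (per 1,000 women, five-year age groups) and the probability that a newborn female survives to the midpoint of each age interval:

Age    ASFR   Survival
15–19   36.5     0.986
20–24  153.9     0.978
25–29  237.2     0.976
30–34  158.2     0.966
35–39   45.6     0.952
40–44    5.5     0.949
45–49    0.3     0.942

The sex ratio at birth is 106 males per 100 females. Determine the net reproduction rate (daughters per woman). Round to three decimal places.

Proportion female at birth = 100 / (100 + 106) = 0.48544.
Each age group contributes 5 × ASFR × survival:
  15–19: 5 × 36.5/1000 × 0.986 = 0.17995
  20–24: 5 × 153.9/1000 × 0.978 = 0.75257
  25–29: 5 × 237.2/1000 × 0.976 = 1.15754
  30–34: 5 × 158.2/1000 × 0.966 = 0.76411
  35–39: 5 × 45.6/1000 × 0.952 = 0.21706
  40–44: 5 × 5.5/1000 × 0.949 = 0.02610
  45–49: 5 × 0.3/1000 × 0.942 = 0.00141
Sum = 3.09874
NRR = 0.48544 × 3.09874 = 1.50425

1.504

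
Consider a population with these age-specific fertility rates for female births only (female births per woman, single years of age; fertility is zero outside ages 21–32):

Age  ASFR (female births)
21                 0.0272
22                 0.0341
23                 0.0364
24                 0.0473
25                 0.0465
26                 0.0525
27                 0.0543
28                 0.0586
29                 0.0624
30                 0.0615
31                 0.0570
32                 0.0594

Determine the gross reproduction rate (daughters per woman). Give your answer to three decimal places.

Sum of female ASFRs = 0.0272 + 0.0341 + 0.0364 + 0.0473 + 0.0465 + 0.0525 + 0.0543 + 0.0586 + 0.0624 + 0.0615 + 0.0570 + 0.0594 = 0.5972
GRR = 0.5972

0.597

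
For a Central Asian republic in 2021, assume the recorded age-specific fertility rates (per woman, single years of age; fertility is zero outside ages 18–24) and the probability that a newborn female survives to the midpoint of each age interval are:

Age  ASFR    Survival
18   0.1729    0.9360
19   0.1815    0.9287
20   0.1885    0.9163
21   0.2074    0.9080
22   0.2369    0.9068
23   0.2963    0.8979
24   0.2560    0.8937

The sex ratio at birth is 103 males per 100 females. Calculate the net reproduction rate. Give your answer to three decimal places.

0.690

Proportion female at birth = 100 / (100 + 103) = 0.49261.
Per-age-group product (1 × ASFR × survival probability):
  18: 1 × 0.1729 × 0.9360 = 0.16183
  19: 1 × 0.1815 × 0.9287 = 0.16856
  20: 1 × 0.1885 × 0.9163 = 0.17272
  21: 1 × 0.2074 × 0.9080 = 0.18832
  22: 1 × 0.2369 × 0.9068 = 0.21482
  23: 1 × 0.2963 × 0.8979 = 0.26605
  24: 1 × 0.2560 × 0.8937 = 0.22879
Sum = 1.40109
NRR = 0.49261 × 1.40109 = 0.69019
With NRR below 1 the population is below replacement fertility.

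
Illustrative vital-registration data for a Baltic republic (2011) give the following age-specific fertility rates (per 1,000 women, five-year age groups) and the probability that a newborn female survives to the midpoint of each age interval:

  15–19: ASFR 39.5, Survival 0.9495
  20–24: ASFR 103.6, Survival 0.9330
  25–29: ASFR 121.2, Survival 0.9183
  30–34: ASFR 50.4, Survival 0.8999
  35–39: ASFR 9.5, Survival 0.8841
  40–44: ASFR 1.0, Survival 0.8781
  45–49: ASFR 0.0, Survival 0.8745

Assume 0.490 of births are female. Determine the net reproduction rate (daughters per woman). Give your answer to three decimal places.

Proportion female at birth = 0.490.
Survival-weighted fertility by age (5·fₓ·Sₓ):
  15–19: 5 × 39.5/1000 × 0.9495 = 0.18753
  20–24: 5 × 103.6/1000 × 0.9330 = 0.48329
  25–29: 5 × 121.2/1000 × 0.9183 = 0.55649
  30–34: 5 × 50.4/1000 × 0.8999 = 0.22677
  35–39: 5 × 9.5/1000 × 0.8841 = 0.04199
  40–44: 5 × 1.0/1000 × 0.8781 = 0.00439
  45–49: 5 × 0.0/1000 × 0.8745 = 0.00000
Sum = 1.50046
NRR = 0.490 × 1.50046 = 0.73523

0.735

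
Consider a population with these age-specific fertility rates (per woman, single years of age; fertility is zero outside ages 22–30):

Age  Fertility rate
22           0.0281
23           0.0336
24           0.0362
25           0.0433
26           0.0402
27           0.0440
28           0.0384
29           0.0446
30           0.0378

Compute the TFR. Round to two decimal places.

0.35

Sum of ASFRs = 0.0281 + 0.0336 + 0.0362 + 0.0433 + 0.0402 + 0.0440 + 0.0384 + 0.0446 + 0.0378 = 0.3462
TFR = 0.3462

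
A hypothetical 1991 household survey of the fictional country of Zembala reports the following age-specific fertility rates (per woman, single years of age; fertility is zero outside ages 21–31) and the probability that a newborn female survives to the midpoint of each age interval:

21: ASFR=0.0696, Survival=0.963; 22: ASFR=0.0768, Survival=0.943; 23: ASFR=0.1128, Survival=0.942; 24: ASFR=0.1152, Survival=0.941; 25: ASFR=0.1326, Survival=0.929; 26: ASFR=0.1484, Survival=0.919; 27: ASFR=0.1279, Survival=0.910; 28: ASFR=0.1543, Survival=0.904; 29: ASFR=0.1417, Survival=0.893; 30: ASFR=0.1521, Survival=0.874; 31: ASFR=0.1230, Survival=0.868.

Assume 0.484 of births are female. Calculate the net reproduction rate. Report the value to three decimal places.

0.598

Proportion female at birth = 0.484.
Per-age-group product (1 × ASFR × survival probability):
  21: 1 × 0.0696 × 0.963 = 0.06702
  22: 1 × 0.0768 × 0.943 = 0.07242
  23: 1 × 0.1128 × 0.942 = 0.10626
  24: 1 × 0.1152 × 0.941 = 0.10840
  25: 1 × 0.1326 × 0.929 = 0.12319
  26: 1 × 0.1484 × 0.919 = 0.13638
  27: 1 × 0.1279 × 0.910 = 0.11639
  28: 1 × 0.1543 × 0.904 = 0.13949
  29: 1 × 0.1417 × 0.893 = 0.12654
  30: 1 × 0.1521 × 0.874 = 0.13294
  31: 1 × 0.1230 × 0.868 = 0.10676
Sum = 1.23579
NRR = 0.484 × 1.23579 = 0.59812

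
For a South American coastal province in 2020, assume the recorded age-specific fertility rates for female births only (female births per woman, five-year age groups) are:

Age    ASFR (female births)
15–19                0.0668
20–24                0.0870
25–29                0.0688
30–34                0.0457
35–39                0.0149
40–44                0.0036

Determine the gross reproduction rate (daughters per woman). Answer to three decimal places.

1.434

Sum of female ASFRs = 0.0668 + 0.0870 + 0.0688 + 0.0457 + 0.0149 + 0.0036 = 0.2868
GRR = 5 × 0.2868 = 1.434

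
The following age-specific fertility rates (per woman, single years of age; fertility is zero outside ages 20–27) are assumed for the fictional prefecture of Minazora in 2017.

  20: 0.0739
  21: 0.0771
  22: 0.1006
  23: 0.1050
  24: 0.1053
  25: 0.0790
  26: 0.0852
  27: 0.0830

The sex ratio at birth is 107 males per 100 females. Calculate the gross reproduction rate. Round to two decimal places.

Proportion female at birth = 100 / (100 + 107) = 0.48309.
Sum of ASFRs = 0.0739 + 0.0771 + 0.1006 + 0.1050 + 0.1053 + 0.0790 + 0.0852 + 0.0830 = 0.7091
TFR = 0.7091
GRR = 0.48309 × 0.7091 = 0.34256

0.34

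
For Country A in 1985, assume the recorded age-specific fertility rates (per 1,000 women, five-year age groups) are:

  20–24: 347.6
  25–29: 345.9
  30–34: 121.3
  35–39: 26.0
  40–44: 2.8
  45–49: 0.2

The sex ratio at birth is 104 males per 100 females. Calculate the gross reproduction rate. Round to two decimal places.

2.07

Proportion female at birth = 100 / (100 + 104) = 0.49020.
Sum of ASFRs = 347.6 + 345.9 + 121.3 + 26.0 + 2.8 + 0.2 = 843.8
TFR = 5 × 843.8 / 1000 = 4.219
GRR = 0.49020 × 4.219 = 2.06815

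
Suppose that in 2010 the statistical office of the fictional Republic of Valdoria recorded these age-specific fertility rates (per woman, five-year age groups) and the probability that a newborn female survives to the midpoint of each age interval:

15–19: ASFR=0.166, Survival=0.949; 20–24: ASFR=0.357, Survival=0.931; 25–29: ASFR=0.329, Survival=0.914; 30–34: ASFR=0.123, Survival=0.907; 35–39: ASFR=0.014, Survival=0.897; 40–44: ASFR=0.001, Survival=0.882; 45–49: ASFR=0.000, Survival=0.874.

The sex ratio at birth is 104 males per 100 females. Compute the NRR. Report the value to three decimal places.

Proportion female at birth = 100 / (100 + 104) = 0.49020.
Weighting each age-specific rate by interval width and survival:
  15–19: 5 × 0.166 × 0.949 = 0.78767
  20–24: 5 × 0.357 × 0.931 = 1.66184
  25–29: 5 × 0.329 × 0.914 = 1.50353
  30–34: 5 × 0.123 × 0.907 = 0.55781
  35–39: 5 × 0.014 × 0.897 = 0.06279
  40–44: 5 × 0.001 × 0.882 = 0.00441
  45–49: 5 × 0.000 × 0.874 = 0.00000
Sum = 4.57805
NRR = 0.49020 × 4.57805 = 2.24416
With NRR above 1 the population is above replacement fertility.

2.244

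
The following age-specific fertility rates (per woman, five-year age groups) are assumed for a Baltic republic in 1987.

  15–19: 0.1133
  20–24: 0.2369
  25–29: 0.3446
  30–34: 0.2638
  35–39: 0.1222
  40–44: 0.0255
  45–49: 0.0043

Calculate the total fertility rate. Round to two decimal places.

5.55

Sum of ASFRs = 0.1133 + 0.2369 + 0.3446 + 0.2638 + 0.1222 + 0.0255 + 0.0043 = 1.1106
TFR = 5 × 1.1106 = 5.553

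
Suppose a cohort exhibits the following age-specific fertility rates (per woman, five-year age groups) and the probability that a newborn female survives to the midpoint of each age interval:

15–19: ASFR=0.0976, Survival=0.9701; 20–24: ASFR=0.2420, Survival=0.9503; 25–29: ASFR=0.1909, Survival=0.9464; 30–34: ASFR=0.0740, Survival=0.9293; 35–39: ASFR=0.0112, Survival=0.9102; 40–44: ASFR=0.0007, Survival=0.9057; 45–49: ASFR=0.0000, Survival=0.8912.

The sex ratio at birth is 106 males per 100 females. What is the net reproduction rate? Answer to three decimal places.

1.420

Proportion female at birth = 100 / (100 + 106) = 0.48544.
Weighting each age-specific rate by interval width and survival:
  15–19: 5 × 0.0976 × 0.9701 = 0.47341
  20–24: 5 × 0.2420 × 0.9503 = 1.14986
  25–29: 5 × 0.1909 × 0.9464 = 0.90334
  30–34: 5 × 0.0740 × 0.9293 = 0.34384
  35–39: 5 × 0.0112 × 0.9102 = 0.05097
  40–44: 5 × 0.0007 × 0.9057 = 0.00317
  45–49: 5 × 0.0000 × 0.8912 = 0.00000
Sum = 2.92459
NRR = 0.48544 × 2.92459 = 1.41971
An NRR exceeding 1 indicates intrinsic growth under these rates.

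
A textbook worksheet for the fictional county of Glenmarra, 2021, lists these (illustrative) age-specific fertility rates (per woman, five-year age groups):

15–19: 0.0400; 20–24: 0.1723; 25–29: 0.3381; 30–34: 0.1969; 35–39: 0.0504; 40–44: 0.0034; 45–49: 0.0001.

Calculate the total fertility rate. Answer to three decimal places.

4.006

Sum of ASFRs = 0.0400 + 0.1723 + 0.3381 + 0.1969 + 0.0504 + 0.0034 + 0.0001 = 0.8012
TFR = 5 × 0.8012 = 4.006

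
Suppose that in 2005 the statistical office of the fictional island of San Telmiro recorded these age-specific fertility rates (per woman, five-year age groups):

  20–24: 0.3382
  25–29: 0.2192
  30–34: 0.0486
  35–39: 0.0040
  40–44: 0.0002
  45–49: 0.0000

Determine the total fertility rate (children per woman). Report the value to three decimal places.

Sum of ASFRs = 0.3382 + 0.2192 + 0.0486 + 0.0040 + 0.0002 + 0.0000 = 0.6102
TFR = 5 × 0.6102 = 3.051

3.051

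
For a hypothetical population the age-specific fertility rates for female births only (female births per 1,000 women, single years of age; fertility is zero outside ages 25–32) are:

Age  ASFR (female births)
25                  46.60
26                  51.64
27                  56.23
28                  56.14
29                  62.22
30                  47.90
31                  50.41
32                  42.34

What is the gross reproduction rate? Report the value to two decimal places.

0.41

Sum of female ASFRs = 46.60 + 51.64 + 56.23 + 56.14 + 62.22 + 47.90 + 50.41 + 42.34 = 413.48
GRR = 413.48 / 1000 = 0.41348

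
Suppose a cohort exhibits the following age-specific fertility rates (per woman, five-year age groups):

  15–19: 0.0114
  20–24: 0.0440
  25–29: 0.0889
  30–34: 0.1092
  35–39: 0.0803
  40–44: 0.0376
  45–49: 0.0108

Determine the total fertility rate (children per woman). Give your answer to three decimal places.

1.911

Sum of ASFRs = 0.0114 + 0.0440 + 0.0889 + 0.1092 + 0.0803 + 0.0376 + 0.0108 = 0.3822
TFR = 5 × 0.3822 = 1.911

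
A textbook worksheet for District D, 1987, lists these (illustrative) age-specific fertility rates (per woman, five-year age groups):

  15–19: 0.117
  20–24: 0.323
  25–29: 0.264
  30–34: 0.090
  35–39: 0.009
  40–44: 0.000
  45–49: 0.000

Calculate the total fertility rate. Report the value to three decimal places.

Sum of ASFRs = 0.117 + 0.323 + 0.264 + 0.090 + 0.009 + 0.000 + 0.000 = 0.803
TFR = 5 × 0.803 = 4.015

4.015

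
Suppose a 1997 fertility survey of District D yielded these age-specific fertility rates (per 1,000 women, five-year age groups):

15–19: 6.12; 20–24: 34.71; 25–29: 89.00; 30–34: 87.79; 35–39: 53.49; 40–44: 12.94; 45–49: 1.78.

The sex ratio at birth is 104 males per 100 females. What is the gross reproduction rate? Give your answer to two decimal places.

Proportion female at birth = 100 / (100 + 104) = 0.49020.
Sum of ASFRs = 6.12 + 34.71 + 89.00 + 87.79 + 53.49 + 12.94 + 1.78 = 285.83
TFR = 5 × 285.83 / 1000 = 1.42915
GRR = 0.49020 × 1.42915 = 0.70057

0.70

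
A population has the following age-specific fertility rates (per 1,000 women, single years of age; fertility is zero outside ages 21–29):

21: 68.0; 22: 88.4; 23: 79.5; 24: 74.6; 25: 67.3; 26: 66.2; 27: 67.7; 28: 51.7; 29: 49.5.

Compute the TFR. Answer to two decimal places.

Sum of ASFRs = 68.0 + 88.4 + 79.5 + 74.6 + 67.3 + 66.2 + 67.7 + 51.7 + 49.5 = 612.9
TFR = 612.9 / 1000 = 0.6129

0.61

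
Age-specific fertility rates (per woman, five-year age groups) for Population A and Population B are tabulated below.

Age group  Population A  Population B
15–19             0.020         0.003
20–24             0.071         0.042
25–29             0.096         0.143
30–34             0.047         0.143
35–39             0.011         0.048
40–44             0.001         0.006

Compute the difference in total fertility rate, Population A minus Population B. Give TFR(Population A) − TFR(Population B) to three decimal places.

Population A:
  Sum of ASFRs = 0.020 + 0.071 + 0.096 + 0.047 + 0.011 + 0.001 = 0.246
  TFR = 5 × 0.246 = 1.23
Population B:
  Sum of ASFRs = 0.003 + 0.042 + 0.143 + 0.143 + 0.048 + 0.006 = 0.385
  TFR = 5 × 0.385 = 1.925
Difference = 1.23 − 1.925 = -0.695

-0.695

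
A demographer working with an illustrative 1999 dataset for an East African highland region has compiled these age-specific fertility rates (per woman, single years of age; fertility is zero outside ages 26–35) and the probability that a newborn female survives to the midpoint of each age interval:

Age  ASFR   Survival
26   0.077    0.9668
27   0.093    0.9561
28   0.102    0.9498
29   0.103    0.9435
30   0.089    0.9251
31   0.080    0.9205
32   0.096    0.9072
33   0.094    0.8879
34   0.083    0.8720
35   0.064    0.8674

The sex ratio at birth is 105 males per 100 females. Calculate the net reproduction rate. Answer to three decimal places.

Proportion female at birth = 100 / (100 + 105) = 0.48780.
Survival-weighted fertility by age (1·fₓ·Sₓ):
  26: 1 × 0.077 × 0.9668 = 0.07444
  27: 1 × 0.093 × 0.9561 = 0.08892
  28: 1 × 0.102 × 0.9498 = 0.09688
  29: 1 × 0.103 × 0.9435 = 0.09718
  30: 1 × 0.089 × 0.9251 = 0.08233
  31: 1 × 0.080 × 0.9205 = 0.07364
  32: 1 × 0.096 × 0.9072 = 0.08709
  33: 1 × 0.094 × 0.8879 = 0.08346
  34: 1 × 0.083 × 0.8720 = 0.07238
  35: 1 × 0.064 × 0.8674 = 0.05551
Sum = 0.81183
NRR = 0.48780 × 0.81183 = 0.39601
With NRR below 1 the population is below replacement fertility.

0.396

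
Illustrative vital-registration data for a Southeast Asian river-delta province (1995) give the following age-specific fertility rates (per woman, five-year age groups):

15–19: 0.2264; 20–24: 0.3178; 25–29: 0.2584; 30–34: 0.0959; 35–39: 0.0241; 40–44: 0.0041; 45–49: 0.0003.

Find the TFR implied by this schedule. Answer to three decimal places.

Sum of ASFRs = 0.2264 + 0.3178 + 0.2584 + 0.0959 + 0.0241 + 0.0041 + 0.0003 = 0.9270
TFR = 5 × 0.9270 = 4.635

4.635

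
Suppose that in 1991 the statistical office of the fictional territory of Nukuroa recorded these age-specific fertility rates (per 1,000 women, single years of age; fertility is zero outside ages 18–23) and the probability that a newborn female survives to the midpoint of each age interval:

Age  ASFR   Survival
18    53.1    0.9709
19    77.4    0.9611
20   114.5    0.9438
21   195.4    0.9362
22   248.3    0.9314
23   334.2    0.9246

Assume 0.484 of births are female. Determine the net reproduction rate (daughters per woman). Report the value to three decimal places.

Proportion female at birth = 0.484.
Weighting each age-specific rate by interval width and survival:
  18: 1 × 53.1/1000 × 0.9709 = 0.05155
  19: 1 × 77.4/1000 × 0.9611 = 0.07439
  20: 1 × 114.5/1000 × 0.9438 = 0.10807
  21: 1 × 195.4/1000 × 0.9362 = 0.18293
  22: 1 × 248.3/1000 × 0.9314 = 0.23127
  23: 1 × 334.2/1000 × 0.9246 = 0.30900
Sum = 0.95721
NRR = 0.484 × 0.95721 = 0.46329
An NRR under 1 implies long-run decline under these rates.

0.463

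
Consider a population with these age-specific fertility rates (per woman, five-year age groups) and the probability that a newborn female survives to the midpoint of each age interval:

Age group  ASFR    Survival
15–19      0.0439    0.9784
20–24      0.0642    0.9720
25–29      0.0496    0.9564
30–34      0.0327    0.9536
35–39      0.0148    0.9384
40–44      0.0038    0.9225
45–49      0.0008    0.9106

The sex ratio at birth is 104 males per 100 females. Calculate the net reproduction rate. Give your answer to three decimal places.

0.495

Proportion female at birth = 100 / (100 + 104) = 0.49020.
Each age group contributes 5 × ASFR × survival:
  15–19: 5 × 0.0439 × 0.9784 = 0.21476
  20–24: 5 × 0.0642 × 0.9720 = 0.31201
  25–29: 5 × 0.0496 × 0.9564 = 0.23719
  30–34: 5 × 0.0327 × 0.9536 = 0.15591
  35–39: 5 × 0.0148 × 0.9384 = 0.06944
  40–44: 5 × 0.0038 × 0.9225 = 0.01753
  45–49: 5 × 0.0008 × 0.9106 = 0.00364
Sum = 1.01048
NRR = 0.49020 × 1.01048 = 0.49534
With NRR below 1 the population is below replacement fertility.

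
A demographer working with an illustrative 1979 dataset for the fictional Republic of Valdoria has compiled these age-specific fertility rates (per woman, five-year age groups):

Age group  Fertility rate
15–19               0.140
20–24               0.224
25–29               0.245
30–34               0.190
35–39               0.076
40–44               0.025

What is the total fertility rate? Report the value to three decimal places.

4.500

Sum of ASFRs = 0.140 + 0.224 + 0.245 + 0.190 + 0.076 + 0.025 = 0.900
TFR = 5 × 0.900 = 4.5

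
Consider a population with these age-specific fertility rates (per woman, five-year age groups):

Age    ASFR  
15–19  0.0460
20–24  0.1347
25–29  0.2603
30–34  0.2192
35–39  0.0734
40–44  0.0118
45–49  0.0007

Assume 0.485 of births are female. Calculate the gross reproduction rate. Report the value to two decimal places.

1.81

Proportion female at birth = 0.485.
Sum of ASFRs = 0.0460 + 0.1347 + 0.2603 + 0.2192 + 0.0734 + 0.0118 + 0.0007 = 0.7461
TFR = 5 × 0.7461 = 3.7305
GRR = 0.485 × 3.7305 = 1.80929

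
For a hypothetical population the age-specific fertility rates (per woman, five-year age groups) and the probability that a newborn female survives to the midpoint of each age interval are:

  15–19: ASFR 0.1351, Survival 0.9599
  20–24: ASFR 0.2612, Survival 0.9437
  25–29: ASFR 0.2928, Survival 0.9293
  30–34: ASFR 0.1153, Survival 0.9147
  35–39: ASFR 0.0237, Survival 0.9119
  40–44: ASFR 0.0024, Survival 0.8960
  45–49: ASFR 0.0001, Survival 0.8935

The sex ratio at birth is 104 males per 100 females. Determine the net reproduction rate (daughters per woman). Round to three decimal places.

1.906

Proportion female at birth = 100 / (100 + 104) = 0.49020.
Weighting each age-specific rate by interval width and survival:
  15–19: 5 × 0.1351 × 0.9599 = 0.64841
  20–24: 5 × 0.2612 × 0.9437 = 1.23247
  25–29: 5 × 0.2928 × 0.9293 = 1.36050
  30–34: 5 × 0.1153 × 0.9147 = 0.52732
  35–39: 5 × 0.0237 × 0.9119 = 0.10806
  40–44: 5 × 0.0024 × 0.8960 = 0.01075
  45–49: 5 × 0.0001 × 0.8935 = 0.00045
Sum = 3.88796
NRR = 0.49020 × 3.88796 = 1.90588
An NRR exceeding 1 indicates intrinsic growth under these rates.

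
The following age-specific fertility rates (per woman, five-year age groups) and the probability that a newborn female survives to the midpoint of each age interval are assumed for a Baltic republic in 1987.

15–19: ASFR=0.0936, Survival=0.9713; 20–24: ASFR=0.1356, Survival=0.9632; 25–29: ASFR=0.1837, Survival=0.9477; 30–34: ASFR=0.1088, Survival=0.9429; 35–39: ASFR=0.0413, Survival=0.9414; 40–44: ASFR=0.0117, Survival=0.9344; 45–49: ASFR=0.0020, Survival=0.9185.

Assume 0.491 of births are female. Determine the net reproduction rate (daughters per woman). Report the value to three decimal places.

Proportion female at birth = 0.491.
Each age group contributes 5 × ASFR × survival:
  15–19: 5 × 0.0936 × 0.9713 = 0.45457
  20–24: 5 × 0.1356 × 0.9632 = 0.65305
  25–29: 5 × 0.1837 × 0.9477 = 0.87046
  30–34: 5 × 0.1088 × 0.9429 = 0.51294
  35–39: 5 × 0.0413 × 0.9414 = 0.19440
  40–44: 5 × 0.0117 × 0.9344 = 0.05466
  45–49: 5 × 0.0020 × 0.9185 = 0.00919
Sum = 2.74927
NRR = 0.491 × 2.74927 = 1.34989
With NRR above 1 the population is above replacement fertility.

1.350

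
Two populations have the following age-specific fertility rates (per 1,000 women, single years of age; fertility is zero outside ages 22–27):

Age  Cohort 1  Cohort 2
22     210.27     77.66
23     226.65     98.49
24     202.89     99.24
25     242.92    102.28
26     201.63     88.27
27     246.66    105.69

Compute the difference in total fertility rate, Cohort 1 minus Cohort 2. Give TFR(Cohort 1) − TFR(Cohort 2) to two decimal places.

Cohort 1:
  Sum of ASFRs = 210.27 + 226.65 + 202.89 + 242.92 + 201.63 + 246.66 = 1331.02
  TFR = 1331.02 / 1000 = 1.33102
Cohort 2:
  Sum of ASFRs = 77.66 + 98.49 + 99.24 + 102.28 + 88.27 + 105.69 = 571.63
  TFR = 571.63 / 1000 = 0.57163
Difference = 1.33102 − 0.57163 = 0.75939

0.76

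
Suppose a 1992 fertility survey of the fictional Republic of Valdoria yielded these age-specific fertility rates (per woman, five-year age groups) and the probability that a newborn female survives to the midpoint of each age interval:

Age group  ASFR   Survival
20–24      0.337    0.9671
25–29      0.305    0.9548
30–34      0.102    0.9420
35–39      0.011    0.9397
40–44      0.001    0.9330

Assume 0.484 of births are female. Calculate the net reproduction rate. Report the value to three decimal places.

1.753

Proportion female at birth = 0.484.
Per-age-group product (5 × ASFR × survival probability):
  20–24: 5 × 0.337 × 0.9671 = 1.62956
  25–29: 5 × 0.305 × 0.9548 = 1.45607
  30–34: 5 × 0.102 × 0.9420 = 0.48042
  35–39: 5 × 0.011 × 0.9397 = 0.05168
  40–44: 5 × 0.001 × 0.9330 = 0.00467
Sum = 3.62240
NRR = 0.484 × 3.62240 = 1.75324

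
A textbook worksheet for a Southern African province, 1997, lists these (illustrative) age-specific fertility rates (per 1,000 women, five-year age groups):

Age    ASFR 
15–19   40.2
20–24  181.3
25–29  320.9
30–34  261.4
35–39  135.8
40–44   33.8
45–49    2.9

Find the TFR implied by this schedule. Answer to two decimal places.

4.88

Sum of ASFRs = 40.2 + 181.3 + 320.9 + 261.4 + 135.8 + 33.8 + 2.9 = 976.3
TFR = 5 × 976.3 / 1000 = 4.8815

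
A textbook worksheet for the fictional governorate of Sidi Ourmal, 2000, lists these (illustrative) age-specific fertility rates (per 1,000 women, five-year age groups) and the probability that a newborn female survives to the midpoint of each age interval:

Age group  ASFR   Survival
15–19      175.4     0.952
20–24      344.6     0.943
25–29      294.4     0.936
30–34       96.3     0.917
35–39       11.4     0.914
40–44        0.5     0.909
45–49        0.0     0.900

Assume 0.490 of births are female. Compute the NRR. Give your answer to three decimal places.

Proportion female at birth = 0.490.
Survival-weighted fertility by age (5·fₓ·Sₓ):
  15–19: 5 × 175.4/1000 × 0.952 = 0.83490
  20–24: 5 × 344.6/1000 × 0.943 = 1.62479
  25–29: 5 × 294.4/1000 × 0.936 = 1.37779
  30–34: 5 × 96.3/1000 × 0.917 = 0.44154
  35–39: 5 × 11.4/1000 × 0.914 = 0.05210
  40–44: 5 × 0.5/1000 × 0.909 = 0.00227
  45–49: 5 × 0.0/1000 × 0.900 = 0.00000
Sum = 4.33339
NRR = 0.490 × 4.33339 = 2.12336

2.123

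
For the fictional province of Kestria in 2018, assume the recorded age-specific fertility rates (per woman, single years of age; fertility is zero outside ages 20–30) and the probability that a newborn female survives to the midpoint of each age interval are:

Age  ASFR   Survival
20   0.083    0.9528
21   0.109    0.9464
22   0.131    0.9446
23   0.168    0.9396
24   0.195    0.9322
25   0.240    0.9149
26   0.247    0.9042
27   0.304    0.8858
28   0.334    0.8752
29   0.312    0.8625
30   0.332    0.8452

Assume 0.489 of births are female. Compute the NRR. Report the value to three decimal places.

Proportion female at birth = 0.489.
Survival-weighted fertility by age (1·fₓ·Sₓ):
  20: 1 × 0.083 × 0.9528 = 0.07908
  21: 1 × 0.109 × 0.9464 = 0.10316
  22: 1 × 0.131 × 0.9446 = 0.12374
  23: 1 × 0.168 × 0.9396 = 0.15785
  24: 1 × 0.195 × 0.9322 = 0.18178
  25: 1 × 0.240 × 0.9149 = 0.21958
  26: 1 × 0.247 × 0.9042 = 0.22334
  27: 1 × 0.304 × 0.8858 = 0.26928
  28: 1 × 0.334 × 0.8752 = 0.29232
  29: 1 × 0.312 × 0.8625 = 0.26910
  30: 1 × 0.332 × 0.8452 = 0.28061
Sum = 2.19984
NRR = 0.489 × 2.19984 = 1.07572

1.076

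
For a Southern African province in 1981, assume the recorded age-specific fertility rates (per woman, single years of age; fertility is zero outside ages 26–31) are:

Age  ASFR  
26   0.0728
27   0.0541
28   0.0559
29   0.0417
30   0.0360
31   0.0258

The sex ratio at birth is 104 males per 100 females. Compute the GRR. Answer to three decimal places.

0.140

Proportion female at birth = 100 / (100 + 104) = 0.49020.
Sum of ASFRs = 0.0728 + 0.0541 + 0.0559 + 0.0417 + 0.0360 + 0.0258 = 0.2863
TFR = 0.2863
GRR = 0.49020 × 0.2863 = 0.14034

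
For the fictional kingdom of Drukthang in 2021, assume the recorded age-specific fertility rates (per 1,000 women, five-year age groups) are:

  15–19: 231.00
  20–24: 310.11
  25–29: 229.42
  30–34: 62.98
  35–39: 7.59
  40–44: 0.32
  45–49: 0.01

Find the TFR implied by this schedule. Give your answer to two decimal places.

4.21

Sum of ASFRs = 231.00 + 310.11 + 229.42 + 62.98 + 7.59 + 0.32 + 0.01 = 841.43
TFR = 5 × 841.43 / 1000 = 4.20715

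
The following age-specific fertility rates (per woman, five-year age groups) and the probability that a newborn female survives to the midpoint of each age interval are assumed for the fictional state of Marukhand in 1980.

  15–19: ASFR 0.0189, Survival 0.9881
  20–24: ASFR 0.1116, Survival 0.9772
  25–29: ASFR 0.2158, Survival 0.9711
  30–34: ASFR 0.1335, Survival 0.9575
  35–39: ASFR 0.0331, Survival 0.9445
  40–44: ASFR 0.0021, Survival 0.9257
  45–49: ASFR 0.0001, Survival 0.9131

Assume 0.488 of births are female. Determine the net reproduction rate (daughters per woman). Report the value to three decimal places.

1.216

Proportion female at birth = 0.488.
Each age group contributes 5 × ASFR × survival:
  15–19: 5 × 0.0189 × 0.9881 = 0.09338
  20–24: 5 × 0.1116 × 0.9772 = 0.54528
  25–29: 5 × 0.2158 × 0.9711 = 1.04782
  30–34: 5 × 0.1335 × 0.9575 = 0.63913
  35–39: 5 × 0.0331 × 0.9445 = 0.15631
  40–44: 5 × 0.0021 × 0.9257 = 0.00972
  45–49: 5 × 0.0001 × 0.9131 = 0.00046
Sum = 2.49210
NRR = 0.488 × 2.49210 = 1.21614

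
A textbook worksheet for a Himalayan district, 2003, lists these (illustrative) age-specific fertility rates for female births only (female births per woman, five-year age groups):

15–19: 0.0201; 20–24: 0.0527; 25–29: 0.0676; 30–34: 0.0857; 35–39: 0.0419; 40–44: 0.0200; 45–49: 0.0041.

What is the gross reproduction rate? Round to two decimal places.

1.46

Sum of female ASFRs = 0.0201 + 0.0527 + 0.0676 + 0.0857 + 0.0419 + 0.0200 + 0.0041 = 0.2921
GRR = 5 × 0.2921 = 1.4605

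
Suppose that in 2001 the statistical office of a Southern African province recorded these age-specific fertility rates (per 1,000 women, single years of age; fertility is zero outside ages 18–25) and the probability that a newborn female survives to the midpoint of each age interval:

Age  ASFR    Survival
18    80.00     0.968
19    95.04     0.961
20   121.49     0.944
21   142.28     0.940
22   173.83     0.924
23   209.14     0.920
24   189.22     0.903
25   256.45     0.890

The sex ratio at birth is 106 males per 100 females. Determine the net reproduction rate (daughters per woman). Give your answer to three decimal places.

Proportion female at birth = 100 / (100 + 106) = 0.48544.
Survival-weighted fertility by age (1·fₓ·Sₓ):
  18: 1 × 80.00/1000 × 0.968 = 0.07744
  19: 1 × 95.04/1000 × 0.961 = 0.09133
  20: 1 × 121.49/1000 × 0.944 = 0.11469
  21: 1 × 142.28/1000 × 0.940 = 0.13374
  22: 1 × 173.83/1000 × 0.924 = 0.16062
  23: 1 × 209.14/1000 × 0.920 = 0.19241
  24: 1 × 189.22/1000 × 0.903 = 0.17087
  25: 1 × 256.45/1000 × 0.890 = 0.22824
Sum = 1.16934
NRR = 0.48544 × 1.16934 = 0.56764

0.568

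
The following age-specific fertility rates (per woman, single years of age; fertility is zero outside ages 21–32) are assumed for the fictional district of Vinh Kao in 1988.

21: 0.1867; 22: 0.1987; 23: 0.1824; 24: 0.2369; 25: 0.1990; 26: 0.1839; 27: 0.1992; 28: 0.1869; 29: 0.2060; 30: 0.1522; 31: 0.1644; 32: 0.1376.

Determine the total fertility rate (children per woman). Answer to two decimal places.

2.23

Sum of ASFRs = 0.1867 + 0.1987 + 0.1824 + 0.2369 + 0.1990 + 0.1839 + 0.1992 + 0.1869 + 0.2060 + 0.1522 + 0.1644 + 0.1376 = 2.2339
TFR = 2.2339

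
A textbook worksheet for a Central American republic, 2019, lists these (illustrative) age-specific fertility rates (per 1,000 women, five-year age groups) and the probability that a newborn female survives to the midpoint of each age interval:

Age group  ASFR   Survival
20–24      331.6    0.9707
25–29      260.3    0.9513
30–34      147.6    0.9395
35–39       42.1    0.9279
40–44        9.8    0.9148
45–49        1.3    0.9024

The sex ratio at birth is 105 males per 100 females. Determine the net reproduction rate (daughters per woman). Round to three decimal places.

Proportion female at birth = 100 / (100 + 105) = 0.48780.
Per-age-group product (5 × ASFR × survival probability):
  20–24: 5 × 331.6/1000 × 0.9707 = 1.60942
  25–29: 5 × 260.3/1000 × 0.9513 = 1.23812
  30–34: 5 × 147.6/1000 × 0.9395 = 0.69335
  35–39: 5 × 42.1/1000 × 0.9279 = 0.19532
  40–44: 5 × 9.8/1000 × 0.9148 = 0.04483
  45–49: 5 × 1.3/1000 × 0.9024 = 0.00587
Sum = 3.78691
NRR = 0.48780 × 3.78691 = 1.84725

1.847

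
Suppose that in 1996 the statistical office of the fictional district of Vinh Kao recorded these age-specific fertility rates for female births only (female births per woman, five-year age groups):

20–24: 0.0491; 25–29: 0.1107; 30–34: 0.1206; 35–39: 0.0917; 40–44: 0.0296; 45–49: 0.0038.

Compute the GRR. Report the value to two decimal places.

2.03

Sum of female ASFRs = 0.0491 + 0.1107 + 0.1206 + 0.0917 + 0.0296 + 0.0038 = 0.4055
GRR = 5 × 0.4055 = 2.0275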